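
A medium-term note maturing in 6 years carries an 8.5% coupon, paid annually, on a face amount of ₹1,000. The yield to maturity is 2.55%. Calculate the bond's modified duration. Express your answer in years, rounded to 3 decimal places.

Periodic yield y = 0.0255. First find Macaulay duration:
  t   CF        PV=CF/(1+0.0255)^t    t·PV
  1        85.00        82.8864        82.8864
  2        85.00        80.8254       161.6507
  3        85.00        78.8156       236.4467
  4        85.00        76.8557       307.4229
  5        85.00        74.9446       374.7232
  6     1,085.00       932.8585     5,597.1507
  Σ                  1,327.1861     6,760.2806
P = 1,327.1861; Macaulay duration = 6,760.2806 / 1,327.1861 = 5.09369 years.
Modified duration = D_Mac / (1 + y) = 5.09369 / 1.0255 = 4.96704 years.

4.967 years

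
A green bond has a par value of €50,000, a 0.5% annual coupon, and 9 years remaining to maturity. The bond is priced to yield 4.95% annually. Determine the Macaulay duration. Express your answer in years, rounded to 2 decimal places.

8.77 years

Periodic yield y = 0.0495. Discount each cash flow and weight by its year:
  t   CF        PV=CF/(1+0.0495)^t    t·PV
  1       250.00       238.2087       238.2087
  2       250.00       226.9735       453.9470
  3       250.00       216.2682       648.8046
  4       250.00       206.0678       824.2714
  5       250.00       196.3486       981.7430
  6       250.00       187.0877     1,122.5265
  7       250.00       178.2637     1,247.8459
  8       250.00       169.8558     1,358.8467
  9    50,250.00    32,530.7503   292,776.7525
  Σ                 34,149.8244   299,652.9462
Price P = Σ PV = 34,149.8244.
Macaulay duration = Σ(t·PV) / P = 299,652.9462 / 34,149.8244 = 8.77466 years.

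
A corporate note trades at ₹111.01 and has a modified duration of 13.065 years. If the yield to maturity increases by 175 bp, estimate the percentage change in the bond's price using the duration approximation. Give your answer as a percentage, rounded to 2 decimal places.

Duration approximation: ΔP/P ≈ -D_mod · Δy = -13.065 × (+0.0175) = -0.2286375.
As a percentage: -22.86375%.

-22.86%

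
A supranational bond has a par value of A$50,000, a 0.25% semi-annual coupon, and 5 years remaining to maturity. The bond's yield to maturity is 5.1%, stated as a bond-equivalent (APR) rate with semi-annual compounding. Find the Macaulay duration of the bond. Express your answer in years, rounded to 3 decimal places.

Periodic yield y = 0.0255. Discount each cash flow and weight by its period:
  t   CF        PV=CF/(1+0.0255)^t    t·PV
  1        62.50        60.9459        60.9459
  2        62.50        59.4304       118.8608
  3        62.50        57.9526       173.8578
  4        62.50        56.5116       226.0463
  5        62.50        55.1064       275.5318
  6        62.50        53.7361       322.4165
  7        62.50        52.3999       366.7992
  8        62.50        51.0969       408.7753
  9        62.50        49.8263       448.4371
  10   50,062.50    38,918.4815   389,184.8146
  Σ                 39,415.4875   391,586.4853
Price P = Σ PV = 39,415.4875.
Macaulay duration = Σ(t·PV) / P = 391,586.4853 / 39,415.4875 = 9.93484 half-year periods.
In years: 9.93484 / 2 = 4.96742 years.

4.967 years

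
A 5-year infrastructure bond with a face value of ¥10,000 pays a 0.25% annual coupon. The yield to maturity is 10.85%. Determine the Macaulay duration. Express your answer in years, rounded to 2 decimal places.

Periodic yield y = 0.1085. Discount each cash flow and weight by its year:
  t   CF        PV=CF/(1+0.1085)^t    t·PV
  1        25.00        22.5530        22.5530
  2        25.00        20.3455        40.6910
  3        25.00        18.3541        55.0623
  4        25.00        16.5576        66.2304
  5    10,025.00     5,989.7114    29,948.5568
  Σ                  6,067.5216    30,133.0934
Price P = Σ PV = 6,067.5216.
Macaulay duration = Σ(t·PV) / P = 30,133.0934 / 6,067.5216 = 4.96629 years.

4.97 years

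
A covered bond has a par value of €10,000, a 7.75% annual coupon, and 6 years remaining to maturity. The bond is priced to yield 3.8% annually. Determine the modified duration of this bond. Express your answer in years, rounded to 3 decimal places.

Periodic yield y = 0.038. First find Macaulay duration:
  t   CF        PV=CF/(1+0.038)^t    t·PV
  1       775.00       746.6281       746.6281
  2       775.00       719.2949     1,438.5898
  3       775.00       692.9624     2,078.8871
  4       775.00       667.5938     2,670.3752
  5       775.00       643.1539     3,215.7697
  6    10,775.00     8,614.5611    51,687.3669
  Σ                 12,084.1943    61,837.6168
P = 12,084.1943; Macaulay duration = 61,837.6168 / 12,084.1943 = 5.11723 years.
Modified duration = D_Mac / (1 + y) = 5.11723 / 1.038 = 4.92990 years.

4.930 years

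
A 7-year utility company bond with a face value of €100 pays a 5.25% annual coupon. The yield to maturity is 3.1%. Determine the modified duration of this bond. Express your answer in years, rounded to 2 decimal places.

Periodic yield y = 0.031. First find Macaulay duration:
  t   CF        PV=CF/(1+0.031)^t    t·PV
  1         5.25         5.0921         5.0921
  2         5.25         4.9390         9.8781
  3         5.25         4.7905        14.3716
  4         5.25         4.6465        18.5859
  5         5.25         4.5068        22.5339
  6         5.25         4.3713        26.2276
  7       105.25        84.9985       594.9898
  Σ                    113.3448       691.6790
P = 113.3448; Macaulay duration = 691.6790 / 113.3448 = 6.10243 years.
Modified duration = D_Mac / (1 + y) = 6.10243 / 1.031 = 5.91895 years.

5.92 years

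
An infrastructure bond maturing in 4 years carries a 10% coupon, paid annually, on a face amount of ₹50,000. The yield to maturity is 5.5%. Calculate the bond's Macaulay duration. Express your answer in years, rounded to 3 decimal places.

Periodic yield y = 0.055. Discount each cash flow and weight by its year:
  t   CF        PV=CF/(1+0.055)^t    t·PV
  1     5,000.00     4,739.3365     4,739.3365
  2     5,000.00     4,492.2621     8,984.5242
  3     5,000.00     4,258.0683    12,774.2050
  4    55,000.00    44,396.9209   177,587.6835
  Σ                 57,886.5878   204,085.7491
Price P = Σ PV = 57,886.5878.
Macaulay duration = Σ(t·PV) / P = 204,085.7491 / 57,886.5878 = 3.52561 years.

3.526 years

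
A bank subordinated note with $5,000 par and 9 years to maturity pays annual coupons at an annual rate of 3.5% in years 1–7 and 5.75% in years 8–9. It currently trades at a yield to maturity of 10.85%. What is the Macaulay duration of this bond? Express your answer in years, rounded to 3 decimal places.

7.488 years

Periodic yield y = 0.1085. Discount each cash flow and weight by its year:
  t   CF        PV=CF/(1+0.1085)^t    t·PV
  1       175.00       157.8710       157.8710
  2       175.00       142.4186       284.8372
  3       175.00       128.4786       385.4359
  4       175.00       115.9032       463.6126
  5       175.00       104.5586       522.7928
  6       175.00        94.3244       565.9462
  7       175.00        85.0919       595.6432
  8       287.50       126.1108     1,008.8864
  9     5,287.50     2,092.3248    18,830.9232
  Σ                  3,047.0818    22,815.9485
Price P = Σ PV = 3,047.0818.
Macaulay duration = Σ(t·PV) / P = 22,815.9485 / 3,047.0818 = 7.48780 years.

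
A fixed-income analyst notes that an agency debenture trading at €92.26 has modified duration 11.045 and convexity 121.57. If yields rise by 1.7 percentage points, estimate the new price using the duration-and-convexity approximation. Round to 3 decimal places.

Duration effect: -D_mod·Δy = -11.045 × (+0.017) = -0.187765
Convexity effect: ½·C·(Δy)² = 0.5 × 121.57 × (0.017)² = +0.017566865
ΔP/P ≈ -0.187765 + 0.017566865 = -0.170198135
New price ≈ 92.26 × (1 - 0.170198135) = 76.5575200649.

€76.558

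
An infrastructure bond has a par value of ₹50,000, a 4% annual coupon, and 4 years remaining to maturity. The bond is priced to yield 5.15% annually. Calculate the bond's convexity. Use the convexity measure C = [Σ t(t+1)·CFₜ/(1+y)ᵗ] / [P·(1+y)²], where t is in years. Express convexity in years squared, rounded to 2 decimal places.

16.71

With y = 0.0515:
  t   CF        PV=CF/(1+0.0515)^t    t·PV        t(t+1)·PV
  1     2,000.00     1,902.0447     1,902.0447       3,804.0894
  2     2,000.00     1,808.8870     3,617.7740      10,853.3221
  3     2,000.00     1,720.2920     5,160.8759      20,643.5038
  4    52,000.00    42,536.9391   170,147.7564     850,738.7822
  Σ                 47,968.1628   180,828.4511     886,039.6974
P = 47,968.1628.
Convexity = Σ t(t+1)·PV / [P·(1+y)²] = 886,039.6974 / (47,968.1628 × 1.105652) = 16.70635.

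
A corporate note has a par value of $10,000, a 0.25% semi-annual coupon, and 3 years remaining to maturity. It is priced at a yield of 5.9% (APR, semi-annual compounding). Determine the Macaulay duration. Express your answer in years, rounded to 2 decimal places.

Periodic yield y = 0.0295. Discount each cash flow and weight by its period:
  t   CF        PV=CF/(1+0.0295)^t    t·PV
  1        12.50        12.1418        12.1418
  2        12.50        11.7939        23.5878
  3        12.50        11.4559        34.3678
  4        12.50        11.1277        44.5107
  5        12.50        10.8088        54.0441
  6    10,012.50     8,409.7759    50,458.6554
  Σ                  8,467.1041    50,627.3077
Price P = Σ PV = 8,467.1041.
Macaulay duration = Σ(t·PV) / P = 50,627.3077 / 8,467.1041 = 5.97929 half-year periods.
In years: 5.97929 / 2 = 2.98965 years.

2.99 years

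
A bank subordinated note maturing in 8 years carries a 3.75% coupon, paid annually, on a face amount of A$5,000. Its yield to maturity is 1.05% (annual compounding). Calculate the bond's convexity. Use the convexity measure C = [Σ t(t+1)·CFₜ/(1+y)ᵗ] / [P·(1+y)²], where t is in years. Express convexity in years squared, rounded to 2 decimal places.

60.62

With y = 0.0105:
  t   CF        PV=CF/(1+0.0105)^t    t·PV        t(t+1)·PV
  1       187.50       185.5517       185.5517         371.1034
  2       187.50       183.6237       367.2473       1,101.7420
  3       187.50       181.7156       545.1469       2,180.5877
  4       187.50       179.8275       719.3098       3,596.5491
  5       187.50       177.9589       889.7944       5,338.7666
  6       187.50       176.1097     1,056.6584       7,396.6089
  7       187.50       174.2798     1,219.9586       9,759.6687
  8     5,187.50     4,771.6389    38,173.1109     343,557.9980
  Σ                  6,030.7057    43,156.7781     373,303.0244
P = 6,030.7057.
Convexity = Σ t(t+1)·PV / [P·(1+y)²] = 373,303.0244 / (6,030.7057 × 1.021110) = 60.62067.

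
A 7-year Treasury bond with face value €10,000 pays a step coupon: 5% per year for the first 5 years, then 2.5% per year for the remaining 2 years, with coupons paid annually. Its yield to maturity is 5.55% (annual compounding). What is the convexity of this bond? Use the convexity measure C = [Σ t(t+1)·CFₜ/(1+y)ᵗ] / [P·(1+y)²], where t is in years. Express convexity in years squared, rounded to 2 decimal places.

With y = 0.0555:
  t   CF        PV=CF/(1+0.0555)^t    t·PV        t(t+1)·PV
  1       500.00       473.7091       473.7091         947.4183
  2       500.00       448.8007       897.6014       2,692.8042
  3       500.00       425.2020     1,275.6060       5,102.4239
  4       500.00       402.8441     1,611.3766       8,056.8829
  5       500.00       381.6619     1,908.3095      11,449.8572
  6       250.00       180.7967     1,084.7804       7,593.4629
  7    10,250.00     7,022.8954    49,160.2680     393,282.1441
  Σ                  9,335.9101    56,411.6511     429,124.9934
P = 9,335.9101.
Convexity = Σ t(t+1)·PV / [P·(1+y)²] = 429,124.9934 / (9,335.9101 × 1.114080) = 41.25824.

41.26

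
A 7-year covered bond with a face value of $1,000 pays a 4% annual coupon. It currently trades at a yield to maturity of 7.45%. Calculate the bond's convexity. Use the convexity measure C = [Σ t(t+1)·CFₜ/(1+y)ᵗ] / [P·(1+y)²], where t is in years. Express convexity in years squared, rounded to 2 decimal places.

40.73

With y = 0.0745:
  t   CF        PV=CF/(1+0.0745)^t    t·PV        t(t+1)·PV
  1        40.00        37.2266        37.2266          74.4532
  2        40.00        34.6455        69.2911         207.8732
  3        40.00        32.2434        96.7302         386.9207
  4        40.00        30.0078       120.0312         600.1562
  5        40.00        27.9272       139.6362         837.8170
  6        40.00        25.9909       155.9455       1,091.6182
  7     1,040.00       628.9099     4,402.3690      35,218.9519
  Σ                    816.9513     5,021.2297      38,417.7904
P = 816.9513.
Convexity = Σ t(t+1)·PV / [P·(1+y)²] = 38,417.7904 / (816.9513 × 1.154550) = 40.73084.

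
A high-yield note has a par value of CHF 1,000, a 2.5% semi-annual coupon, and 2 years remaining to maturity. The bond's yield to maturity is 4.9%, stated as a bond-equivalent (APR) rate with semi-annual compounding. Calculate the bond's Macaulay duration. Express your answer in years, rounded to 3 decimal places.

Periodic yield y = 0.0245. Discount each cash flow and weight by its period:
  t   CF        PV=CF/(1+0.0245)^t    t·PV
  1        12.50        12.2011        12.2011
  2        12.50        11.9093        23.8186
  3        12.50        11.6245        34.8735
  4     1,012.50       919.0670     3,676.2681
  Σ                    954.8019     3,747.1612
Price P = Σ PV = 954.8019.
Macaulay duration = Σ(t·PV) / P = 3,747.1612 / 954.8019 = 3.92454 half-year periods.
In years: 3.92454 / 2 = 1.96227 years.

1.962 years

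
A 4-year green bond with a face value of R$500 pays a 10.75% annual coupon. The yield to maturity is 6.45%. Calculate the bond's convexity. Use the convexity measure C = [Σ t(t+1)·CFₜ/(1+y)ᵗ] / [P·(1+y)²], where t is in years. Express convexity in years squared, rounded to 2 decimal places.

With y = 0.0645:
  t   CF        PV=CF/(1+0.0645)^t    t·PV        t(t+1)·PV
  1        53.75        50.4932        50.4932         100.9864
  2        53.75        47.4337        94.8674         284.6023
  3        53.75        44.5596       133.6789         534.7154
  4       553.75       431.2520     1,725.0078       8,625.0391
  Σ                    573.7385     2,004.0473       9,545.3432
P = 573.7385.
Convexity = Σ t(t+1)·PV / [P·(1+y)²] = 9,545.3432 / (573.7385 × 1.133160) = 14.68203.

14.68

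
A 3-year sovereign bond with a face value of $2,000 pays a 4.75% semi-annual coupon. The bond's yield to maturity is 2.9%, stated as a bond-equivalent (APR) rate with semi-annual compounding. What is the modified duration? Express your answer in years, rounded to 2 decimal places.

Periodic yield y = 0.0145. First find Macaulay duration:
  t   CF        PV=CF/(1+0.0145)^t    t·PV
  1        47.50        46.8211        46.8211
  2        47.50        46.1519        92.3038
  3        47.50        45.4923       136.4768
  4        47.50        44.8420       179.3682
  5        47.50        44.2011       221.0056
  6     2,047.50     1,878.0693    11,268.4155
  Σ                  2,105.5777    11,944.3910
P = 2,105.5777; Macaulay duration = 11,944.3910 / 2,105.5777 = 5.67274 half-year periods = 2.83637 years.
Modified duration = D_Mac / (1 + y) = 2.83637 / 1.0145 = 2.79583 years.

2.80 years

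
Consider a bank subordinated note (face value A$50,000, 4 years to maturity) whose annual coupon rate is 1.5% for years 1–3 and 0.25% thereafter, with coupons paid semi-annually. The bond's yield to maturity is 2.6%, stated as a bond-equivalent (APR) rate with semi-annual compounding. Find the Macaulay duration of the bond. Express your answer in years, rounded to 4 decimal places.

Periodic yield y = 0.013. Discount each cash flow and weight by its period:
  t   CF        PV=CF/(1+0.013)^t    t·PV
  1       375.00       370.1876       370.1876
  2       375.00       365.4369       730.8738
  3       375.00       360.7472     1,082.2415
  4       375.00       356.1176     1,424.4706
  5       375.00       351.5475     1,757.7376
  6       375.00       347.0361     2,082.2163
  7        62.50        57.0971       399.6796
  8    50,062.50    45,147.8393   361,182.7144
  Σ                 47,356.0092   369,030.1213
Price P = Σ PV = 47,356.0092.
Macaulay duration = Σ(t·PV) / P = 369,030.1213 / 47,356.0092 = 7.79268 half-year periods.
In years: 7.79268 / 2 = 3.89634 years.

3.8963 years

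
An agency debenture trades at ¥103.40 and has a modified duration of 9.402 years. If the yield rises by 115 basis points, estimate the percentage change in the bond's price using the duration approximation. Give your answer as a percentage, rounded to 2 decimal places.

Duration approximation: ΔP/P ≈ -D_mod · Δy = -9.402 × (+0.0115) = -0.108123.
As a percentage: -10.8123%.

-10.81%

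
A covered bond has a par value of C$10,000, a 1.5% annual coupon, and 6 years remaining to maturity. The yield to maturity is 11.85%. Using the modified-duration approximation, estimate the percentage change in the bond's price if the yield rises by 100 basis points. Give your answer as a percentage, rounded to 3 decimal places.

Periodic yield y = 0.1185. Modified duration first:
  t   CF        PV=CF/(1+0.1185)^t    t·PV
  1       150.00       134.1082       134.1082
  2       150.00       119.9000       239.8001
  3       150.00       107.1972       321.5915
  4       150.00        95.8401       383.3604
  5       150.00        85.6863       428.4314
  6    10,150.00     5,183.8224    31,102.9342
  Σ                  5,726.5541    32,610.2258
P = 5,726.5541; D_Mac = 5.69456 yrs; D_mod = 5.69456/(1+0.1185) = 5.09125 yrs.
ΔP/P ≈ -D_mod · Δy = -5.09125 × (+0.01) = -0.050913 = -5.0913%.

-5.091%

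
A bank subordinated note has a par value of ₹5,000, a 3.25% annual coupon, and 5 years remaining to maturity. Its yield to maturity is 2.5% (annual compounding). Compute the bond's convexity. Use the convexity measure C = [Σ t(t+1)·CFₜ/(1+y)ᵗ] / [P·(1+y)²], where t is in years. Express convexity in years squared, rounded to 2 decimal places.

With y = 0.025:
  t   CF        PV=CF/(1+0.025)^t    t·PV        t(t+1)·PV
  1       162.50       158.5366       158.5366         317.0732
  2       162.50       154.6698       309.3397         928.0190
  3       162.50       150.8974       452.6922       1,810.7689
  4       162.50       147.2170       588.8679       2,944.3396
  5     5,162.50     4,562.8978    22,814.4888     136,886.9328
  Σ                  5,174.2186    24,323.9252     142,887.1334
P = 5,174.2186.
Convexity = Σ t(t+1)·PV / [P·(1+y)²] = 142,887.1334 / (5,174.2186 × 1.050625) = 26.28455.

26.28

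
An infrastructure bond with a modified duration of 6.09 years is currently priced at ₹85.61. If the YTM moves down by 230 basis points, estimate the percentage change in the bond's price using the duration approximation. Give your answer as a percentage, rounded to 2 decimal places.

Duration approximation: ΔP/P ≈ -D_mod · Δy = -6.09 × (-0.023) = +0.140070.
As a percentage: +14.0070%.

+14.01%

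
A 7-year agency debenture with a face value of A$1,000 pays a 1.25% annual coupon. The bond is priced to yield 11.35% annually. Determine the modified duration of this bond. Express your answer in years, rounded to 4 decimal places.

Periodic yield y = 0.1135. First find Macaulay duration:
  t   CF        PV=CF/(1+0.1135)^t    t·PV
  1        12.50        11.2259        11.2259
  2        12.50        10.0816        20.1632
  3        12.50         9.0540        27.1619
  4        12.50         8.1311        32.5244
  5        12.50         7.3023        36.5114
  6        12.50         6.5580        39.3478
  7     1,012.50       477.0495     3,339.3468
  Σ                    529.4023     3,506.2814
P = 529.4023; Macaulay duration = 3,506.2814 / 529.4023 = 6.62309 years.
Modified duration = D_Mac / (1 + y) = 6.62309 / 1.1135 = 5.94800 years.

5.9480 years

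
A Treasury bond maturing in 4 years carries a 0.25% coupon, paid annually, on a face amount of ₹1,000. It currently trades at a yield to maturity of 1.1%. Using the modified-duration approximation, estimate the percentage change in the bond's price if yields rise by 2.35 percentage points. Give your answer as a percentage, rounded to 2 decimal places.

Periodic yield y = 0.011. Modified duration first:
  t   CF        PV=CF/(1+0.011)^t    t·PV
  1         2.50         2.4728         2.4728
  2         2.50         2.4459         4.8918
  3         2.50         2.4193         7.2578
  4     1,002.50       959.5768     3,838.3074
  Σ                    966.9148     3,852.9298
P = 966.9148; D_Mac = 3.98477 yrs; D_mod = 3.98477/(1+0.011) = 3.94141 yrs.
ΔP/P ≈ -D_mod · Δy = -3.94141 × (+0.0235) = -0.092623 = -9.2623%.

-9.26%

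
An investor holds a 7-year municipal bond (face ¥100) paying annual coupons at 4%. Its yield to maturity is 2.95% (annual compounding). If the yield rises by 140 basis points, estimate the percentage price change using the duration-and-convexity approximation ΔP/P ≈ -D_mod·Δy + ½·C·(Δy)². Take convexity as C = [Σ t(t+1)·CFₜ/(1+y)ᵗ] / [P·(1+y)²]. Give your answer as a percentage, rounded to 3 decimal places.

With y = 0.0295:
  t   CF        PV=CF/(1+0.0295)^t    t·PV        t(t+1)·PV
  1         4.00         3.8854         3.8854           7.7708
  2         4.00         3.7740         7.5481          22.6443
  3         4.00         3.6659        10.9977          43.9908
  4         4.00         3.5609        14.2434          71.2171
  5         4.00         3.4588        17.2941         103.7647
  6         4.00         3.3597        20.1583         141.1079
  7       104.00        84.8494       593.9459       4,751.5676
  Σ                    106.5541       668.0729       5,142.0631
P = 106.5541; D_Mac = 6.26980 yrs; D_mod = 6.09014 yrs; C = 45.53175.
Duration effect: -6.09014 × (+0.014) = -0.085262
Convexity effect: 0.5 × 45.53175 × (0.014)² = +0.0044621
ΔP/P ≈ -0.085262 + 0.0044621 = -0.080800 = -8.0800%.

-8.080%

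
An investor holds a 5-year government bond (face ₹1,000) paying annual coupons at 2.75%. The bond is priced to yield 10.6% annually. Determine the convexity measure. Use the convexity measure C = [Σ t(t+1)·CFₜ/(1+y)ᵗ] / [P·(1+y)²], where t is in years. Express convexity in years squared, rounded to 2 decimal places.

22.46

With y = 0.106:
  t   CF        PV=CF/(1+0.106)^t    t·PV        t(t+1)·PV
  1        27.50        24.8644        24.8644          49.7288
  2        27.50        22.4814        44.9627         134.8881
  3        27.50        20.3267        60.9802         243.9206
  4        27.50        18.3786        73.5144         367.5718
  5     1,027.50       620.8779     3,104.3895      18,626.3368
  Σ                    706.9289     3,308.7111      19,422.4461
P = 706.9289.
Convexity = Σ t(t+1)·PV / [P·(1+y)²] = 19,422.4461 / (706.9289 × 1.223236) = 22.46042.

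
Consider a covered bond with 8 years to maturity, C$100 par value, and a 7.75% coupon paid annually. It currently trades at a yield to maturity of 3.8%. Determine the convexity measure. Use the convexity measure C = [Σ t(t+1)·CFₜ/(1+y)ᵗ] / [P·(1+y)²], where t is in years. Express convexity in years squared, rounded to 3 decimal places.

With y = 0.038:
  t   CF        PV=CF/(1+0.038)^t    t·PV        t(t+1)·PV
  1         7.75         7.4663         7.4663          14.9326
  2         7.75         7.1929        14.3859          43.1577
  3         7.75         6.9296        20.7889          83.1555
  4         7.75         6.6759        26.7038         133.5188
  5         7.75         6.4315        32.1577         192.9462
  6         7.75         6.1961        37.1765         260.2357
  7         7.75         5.9693        41.7848         334.2784
  8       107.75        79.9537       639.6294       5,756.6649
  Σ                    126.8154       820.0933       6,818.8896
P = 126.8154.
Convexity = Σ t(t+1)·PV / [P·(1+y)²] = 6,818.8896 / (126.8154 × 1.077444) = 49.90535.

49.905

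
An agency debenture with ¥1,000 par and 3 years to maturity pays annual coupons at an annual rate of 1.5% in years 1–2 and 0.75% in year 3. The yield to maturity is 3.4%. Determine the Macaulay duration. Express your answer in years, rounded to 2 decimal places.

2.95 years

Periodic yield y = 0.034. Discount each cash flow and weight by its year:
  t   CF        PV=CF/(1+0.034)^t    t·PV
  1        15.00        14.5068        14.5068
  2        15.00        14.0298        28.0595
  3     1,007.50       911.3463     2,734.0389
  Σ                    939.8828     2,776.6052
Price P = Σ PV = 939.8828.
Macaulay duration = Σ(t·PV) / P = 2,776.6052 / 939.8828 = 2.95420 years.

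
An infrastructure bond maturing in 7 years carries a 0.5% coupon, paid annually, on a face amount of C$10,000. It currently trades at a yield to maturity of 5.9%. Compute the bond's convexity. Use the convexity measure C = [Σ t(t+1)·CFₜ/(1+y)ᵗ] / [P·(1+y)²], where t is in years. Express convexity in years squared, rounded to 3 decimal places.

48.715

With y = 0.059:
  t   CF        PV=CF/(1+0.059)^t    t·PV        t(t+1)·PV
  1        50.00        47.2144        47.2144          94.4287
  2        50.00        44.5839        89.1678         267.5034
  3        50.00        42.1000       126.3000         505.2000
  4        50.00        39.7545       159.0180         795.0898
  5        50.00        37.5396       187.6982       1,126.1895
  6        50.00        35.4482       212.6892       1,488.8246
  7    10,050.00     6,728.1295    47,096.9064     376,775.2512
  Σ                  6,974.7701    47,918.9940     381,052.4871
P = 6,974.7701.
Convexity = Σ t(t+1)·PV / [P·(1+y)²] = 381,052.4871 / (6,974.7701 × 1.121481) = 48.71503.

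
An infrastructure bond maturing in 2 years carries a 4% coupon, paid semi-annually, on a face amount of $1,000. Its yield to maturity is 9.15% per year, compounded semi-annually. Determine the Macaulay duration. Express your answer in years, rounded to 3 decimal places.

1.939 years

Periodic yield y = 0.04575. Discount each cash flow and weight by its period:
  t   CF        PV=CF/(1+0.04575)^t    t·PV
  1        20.00        19.1250        19.1250
  2        20.00        18.2883        36.5767
  3        20.00        17.4883        52.4648
  4     1,020.00       852.8815     3,411.5259
  Σ                    907.7831     3,519.6923
Price P = Σ PV = 907.7831.
Macaulay duration = Σ(t·PV) / P = 3,519.6923 / 907.7831 = 3.87724 half-year periods.
In years: 3.87724 / 2 = 1.93862 years.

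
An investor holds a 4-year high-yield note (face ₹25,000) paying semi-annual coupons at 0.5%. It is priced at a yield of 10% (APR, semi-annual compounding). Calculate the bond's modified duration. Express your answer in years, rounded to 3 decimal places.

3.768 years

Periodic yield y = 0.05. First find Macaulay duration:
  t   CF        PV=CF/(1+0.05)^t    t·PV
  1        62.50        59.5238        59.5238
  2        62.50        56.6893       113.3787
  3        62.50        53.9898       161.9695
  4        62.50        51.4189       205.6756
  5        62.50        48.9704       244.8519
  6        62.50        46.6385       279.8308
  7        62.50        44.4176       310.9231
  8    25,062.50    16,963.2865   135,706.2921
  Σ                 17,324.9348   137,082.4455
P = 17,324.9348; Macaulay duration = 137,082.4455 / 17,324.9348 = 7.91244 half-year periods = 3.95622 years.
Modified duration = D_Mac / (1 + y) = 3.95622 / 1.05 = 3.76783 years.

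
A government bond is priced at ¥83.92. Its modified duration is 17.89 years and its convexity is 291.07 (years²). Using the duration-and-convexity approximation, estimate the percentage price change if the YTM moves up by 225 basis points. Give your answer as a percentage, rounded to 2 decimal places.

-32.88%

Duration effect: -D_mod·Δy = -17.89 × (+0.0225) = -0.402525
Convexity effect: ½·C·(Δy)² = 0.5 × 291.07 × (0.0225)² = +0.07367709375
ΔP/P ≈ -0.402525 + 0.07367709375 = -0.32884790625
= -32.884790625%.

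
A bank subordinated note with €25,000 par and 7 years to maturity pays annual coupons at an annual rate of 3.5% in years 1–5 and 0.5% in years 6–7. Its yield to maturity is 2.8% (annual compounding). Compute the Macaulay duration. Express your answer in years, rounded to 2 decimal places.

6.34 years

Periodic yield y = 0.028. Discount each cash flow and weight by its year:
  t   CF        PV=CF/(1+0.028)^t    t·PV
  1       875.00       851.1673       851.1673
  2       875.00       827.9838     1,655.9675
  3       875.00       805.4317     2,416.2950
  4       875.00       783.4939     3,133.9754
  5       875.00       762.1536     3,810.7678
  6       125.00       105.9135       635.4810
  7    25,125.00    20,708.7682   144,961.3777
  Σ                 24,844.9119   157,465.0318
Price P = Σ PV = 24,844.9119.
Macaulay duration = Σ(t·PV) / P = 157,465.0318 / 24,844.9119 = 6.33792 years.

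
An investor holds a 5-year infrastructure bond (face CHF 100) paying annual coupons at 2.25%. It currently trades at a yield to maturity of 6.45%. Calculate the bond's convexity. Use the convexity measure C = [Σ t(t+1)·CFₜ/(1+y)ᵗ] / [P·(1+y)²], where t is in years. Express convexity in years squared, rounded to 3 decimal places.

24.786

With y = 0.0645:
  t   CF        PV=CF/(1+0.0645)^t    t·PV        t(t+1)·PV
  1         2.25         2.1137         2.1137           4.2273
  2         2.25         1.9856         3.9712          11.9136
  3         2.25         1.8653         5.5959          22.3834
  4         2.25         1.7523         7.0091          35.0453
  5       102.25        74.8058       374.0288       2,244.1725
  Σ                     82.5226       392.7185       2,317.7422
P = 82.5226.
Convexity = Σ t(t+1)·PV / [P·(1+y)²] = 2,317.7422 / (82.5226 × 1.133160) = 24.78569.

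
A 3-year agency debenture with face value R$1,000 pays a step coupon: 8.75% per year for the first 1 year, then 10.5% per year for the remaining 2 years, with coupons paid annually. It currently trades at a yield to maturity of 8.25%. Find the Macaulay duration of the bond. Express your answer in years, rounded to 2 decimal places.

2.76 years

Periodic yield y = 0.0825. Discount each cash flow and weight by its year:
  t   CF        PV=CF/(1+0.0825)^t    t·PV
  1        87.50        80.8314        80.8314
  2       105.00        89.6053       179.2105
  3     1,105.00       871.1212     2,613.3635
  Σ                  1,041.5578     2,873.4054
Price P = Σ PV = 1,041.5578.
Macaulay duration = Σ(t·PV) / P = 2,873.4054 / 1,041.5578 = 2.75876 years.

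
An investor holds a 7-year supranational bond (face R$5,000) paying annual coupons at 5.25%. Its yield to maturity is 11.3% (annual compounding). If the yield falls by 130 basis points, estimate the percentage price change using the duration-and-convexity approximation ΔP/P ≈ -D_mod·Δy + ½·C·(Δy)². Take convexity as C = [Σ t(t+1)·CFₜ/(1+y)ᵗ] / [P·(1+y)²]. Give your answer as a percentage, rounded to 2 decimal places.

+7.11%

With y = 0.113:
  t   CF        PV=CF/(1+0.113)^t    t·PV        t(t+1)·PV
  1       262.50       235.8491       235.8491         471.6981
  2       262.50       211.9039       423.8078       1,271.4235
  3       262.50       190.3899       571.1696       2,284.6783
  4       262.50       171.0601       684.2403       3,421.2014
  5       262.50       153.6928       768.4639       4,610.7836
  6       262.50       138.0888       828.5325       5,799.7278
  7     5,262.50     2,487.2873    17,411.0113     139,288.0908
  Σ                  3,588.2718    20,923.0746     157,147.6035
P = 3,588.2718; D_Mac = 5.83096 yrs; D_mod = 5.23896 yrs; C = 35.35347.
Duration effect: -5.23896 × (-0.013) = +0.068106
Convexity effect: 0.5 × 35.35347 × (-0.013)² = +0.0029874
ΔP/P ≈ +0.068106 + 0.0029874 = +0.071094 = +7.1094%.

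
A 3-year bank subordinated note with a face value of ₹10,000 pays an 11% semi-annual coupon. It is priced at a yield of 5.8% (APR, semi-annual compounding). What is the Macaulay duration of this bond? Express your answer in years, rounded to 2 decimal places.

2.66 years

Periodic yield y = 0.029. Discount each cash flow and weight by its period:
  t   CF        PV=CF/(1+0.029)^t    t·PV
  1       550.00       534.4995       534.4995
  2       550.00       519.4359     1,038.8717
  3       550.00       504.7968     1,514.3903
  4       550.00       490.5702     1,962.2809
  5       550.00       476.7446     2,383.7232
  6    10,550.00     8,887.1029    53,322.6177
  Σ                 11,413.1500    60,756.3834
Price P = Σ PV = 11,413.1500.
Macaulay duration = Σ(t·PV) / P = 60,756.3834 / 11,413.1500 = 5.32337 half-year periods.
In years: 5.32337 / 2 = 2.66168 years.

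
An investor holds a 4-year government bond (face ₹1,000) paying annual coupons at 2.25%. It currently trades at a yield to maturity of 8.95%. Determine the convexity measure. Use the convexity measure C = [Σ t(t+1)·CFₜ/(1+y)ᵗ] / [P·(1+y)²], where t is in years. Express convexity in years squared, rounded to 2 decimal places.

16.01

With y = 0.0895:
  t   CF        PV=CF/(1+0.0895)^t    t·PV        t(t+1)·PV
  1        22.50        20.6517        20.6517          41.3034
  2        22.50        18.9552        37.9104         113.7311
  3        22.50        17.3981        52.1942         208.7767
  4     1,022.50       725.6954     2,902.7817      14,513.9083
  Σ                    782.7003     3,013.5379      14,877.7195
P = 782.7003.
Convexity = Σ t(t+1)·PV / [P·(1+y)²] = 14,877.7195 / (782.7003 × 1.187010) = 16.01350.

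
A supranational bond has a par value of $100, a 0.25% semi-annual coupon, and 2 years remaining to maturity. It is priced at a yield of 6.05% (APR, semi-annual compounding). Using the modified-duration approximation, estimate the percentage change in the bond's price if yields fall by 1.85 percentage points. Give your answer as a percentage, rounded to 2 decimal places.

Periodic yield y = 0.03025. Modified duration first:
  t   CF        PV=CF/(1+0.03025)^t    t·PV
  1        0.125         0.1213         0.1213
  2        0.125         0.1178         0.2355
  3        0.125         0.1143         0.3429
  4      100.125        88.8734       355.4938
  Σ                     89.2269       356.1936
P = 89.2269; D_Mac = 3.99200 half-year periods = 1.99600 yrs; D_mod = 1.99600/(1+0.03025) = 1.93739 yrs.
ΔP/P ≈ -D_mod · Δy = -1.93739 × (-0.0185) = +0.035842 = +3.5842%.

+3.58%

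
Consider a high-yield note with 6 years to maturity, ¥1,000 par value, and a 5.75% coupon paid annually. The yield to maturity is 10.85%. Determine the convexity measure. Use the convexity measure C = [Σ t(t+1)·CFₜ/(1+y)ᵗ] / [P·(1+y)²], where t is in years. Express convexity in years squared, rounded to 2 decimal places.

With y = 0.1085:
  t   CF        PV=CF/(1+0.1085)^t    t·PV        t(t+1)·PV
  1        57.50        51.8719        51.8719         103.7438
  2        57.50        46.7947        93.5894         280.7681
  3        57.50        42.2144       126.6432         506.5730
  4        57.50        38.0825       152.3299         761.6493
  5        57.50        34.3550       171.7748       1,030.6486
  6     1,057.50       569.9886     3,419.9318      23,939.5224
  Σ                    783.3070     4,016.1409      26,622.9051
P = 783.3070.
Convexity = Σ t(t+1)·PV / [P·(1+y)²] = 26,622.9051 / (783.3070 × 1.228772) = 27.65999.

27.66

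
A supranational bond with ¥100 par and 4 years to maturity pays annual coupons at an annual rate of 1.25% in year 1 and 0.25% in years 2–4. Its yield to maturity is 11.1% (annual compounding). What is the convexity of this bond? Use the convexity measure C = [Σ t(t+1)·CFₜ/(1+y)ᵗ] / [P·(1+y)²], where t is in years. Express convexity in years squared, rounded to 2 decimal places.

15.91

With y = 0.111:
  t   CF        PV=CF/(1+0.111)^t    t·PV        t(t+1)·PV
  1         1.25         1.1251         1.1251           2.2502
  2         0.25         0.2025         0.4051           1.2152
  3         0.25         0.1823         0.5469           2.1877
  4       100.25        65.8003       263.2014       1,316.0068
  Σ                     67.3103       265.2785       1,321.6599
P = 67.3103.
Convexity = Σ t(t+1)·PV / [P·(1+y)²] = 1,321.6599 / (67.3103 × 1.234321) = 15.90780.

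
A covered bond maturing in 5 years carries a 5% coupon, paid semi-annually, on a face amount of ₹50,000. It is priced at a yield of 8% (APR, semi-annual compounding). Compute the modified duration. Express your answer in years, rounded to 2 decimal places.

Periodic yield y = 0.04. First find Macaulay duration:
  t   CF        PV=CF/(1+0.04)^t    t·PV
  1     1,250.00     1,201.9231     1,201.9231
  2     1,250.00     1,155.6953     2,311.3905
  3     1,250.00     1,111.2454     3,333.7363
  4     1,250.00     1,068.5052     4,274.0210
  5     1,250.00     1,027.4089     5,137.0444
  6     1,250.00       987.8932     5,927.3589
  7     1,250.00       949.8973     6,649.2809
  8     1,250.00       913.3628     7,306.9021
  9     1,250.00       878.2334     7,904.1008
  10   51,250.00    34,622.6637   346,226.6365
  Σ                 43,916.8282   390,272.3945
P = 43,916.8282; Macaulay duration = 390,272.3945 / 43,916.8282 = 8.88663 half-year periods = 4.44331 years.
Modified duration = D_Mac / (1 + y) = 4.44331 / 1.04 = 4.27242 years.

4.27 years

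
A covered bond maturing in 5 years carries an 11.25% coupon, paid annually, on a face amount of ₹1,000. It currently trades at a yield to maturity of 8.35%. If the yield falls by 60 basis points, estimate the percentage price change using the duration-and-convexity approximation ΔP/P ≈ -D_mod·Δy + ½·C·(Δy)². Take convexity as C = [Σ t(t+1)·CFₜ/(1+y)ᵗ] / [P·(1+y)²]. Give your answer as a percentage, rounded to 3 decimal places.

+2.327%

With y = 0.0835:
  t   CF        PV=CF/(1+0.0835)^t    t·PV        t(t+1)·PV
  1       112.50       103.8302       103.8302         207.6604
  2       112.50        95.8285       191.6570         574.9710
  3       112.50        88.4435       265.3304       1,061.3216
  4       112.50        81.6276       326.5103       1,632.5514
  5     1,112.50       744.9986     3,724.9929      22,349.9572
  Σ                  1,114.7283     4,612.3207      25,826.4616
P = 1,114.7283; D_Mac = 4.13762 yrs; D_mod = 3.81875 yrs; C = 19.73504.
Duration effect: -3.81875 × (-0.006) = +0.022913
Convexity effect: 0.5 × 19.73504 × (-0.006)² = +0.0003552
ΔP/P ≈ +0.022913 + 0.0003552 = +0.023268 = +2.3268%.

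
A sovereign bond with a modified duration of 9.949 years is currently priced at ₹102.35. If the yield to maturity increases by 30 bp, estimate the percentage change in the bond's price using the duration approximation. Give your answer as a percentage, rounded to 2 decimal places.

-2.98%

Duration approximation: ΔP/P ≈ -D_mod · Δy = -9.949 × (+0.003) = -0.029847.
As a percentage: -2.9847%.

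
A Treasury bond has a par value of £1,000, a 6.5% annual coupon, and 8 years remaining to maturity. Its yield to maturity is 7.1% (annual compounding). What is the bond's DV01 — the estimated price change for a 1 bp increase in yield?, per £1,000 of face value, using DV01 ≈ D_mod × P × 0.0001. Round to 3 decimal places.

Periodic yield y = 0.071.
  t   CF        PV=CF/(1+0.071)^t    t·PV
  1        65.00        60.6909        60.6909
  2        65.00        56.6675       113.3351
  3        65.00        52.9109       158.7326
  4        65.00        49.4032       197.6130
  5        65.00        46.1281       230.6407
  6        65.00        43.0702       258.4210
  7        65.00        40.2149       281.5043
  8     1,065.00       615.2248     4,921.7985
  Σ                    964.3106     6,222.7362
P = 964.3106; D_Mac = 6.45304 yrs; D_mod = 6.02525 yrs.
DV01 ≈ 6.02525 × 964.3106 × 0.0001 = 0.581021.

£0.581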